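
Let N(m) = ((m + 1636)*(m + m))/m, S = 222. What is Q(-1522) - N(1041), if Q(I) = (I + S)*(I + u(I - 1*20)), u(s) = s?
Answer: 3977846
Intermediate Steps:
N(m) = 3272 + 2*m (N(m) = ((1636 + m)*(2*m))/m = (2*m*(1636 + m))/m = 3272 + 2*m)
Q(I) = (-20 + 2*I)*(222 + I) (Q(I) = (I + 222)*(I + (I - 1*20)) = (222 + I)*(I + (I - 20)) = (222 + I)*(I + (-20 + I)) = (222 + I)*(-20 + 2*I) = (-20 + 2*I)*(222 + I))
Q(-1522) - N(1041) = (-4440 + 2*(-1522)² + 424*(-1522)) - (3272 + 2*1041) = (-4440 + 2*2316484 - 645328) - (3272 + 2082) = (-4440 + 4632968 - 645328) - 1*5354 = 3983200 - 5354 = 3977846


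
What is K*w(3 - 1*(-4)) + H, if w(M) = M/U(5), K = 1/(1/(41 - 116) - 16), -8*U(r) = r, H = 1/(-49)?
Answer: 39959/58849 ≈ 0.67901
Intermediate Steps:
H = -1/49 ≈ -0.020408
U(r) = -r/8
K = -75/1201 (K = 1/(1/(-75) - 16) = 1/(-1/75 - 16) = 1/(-1201/75) = -75/1201 ≈ -0.062448)
w(M) = -8*M/5 (w(M) = M/((-⅛*5)) = M/(-5/8) = M*(-8/5) = -8*M/5)
K*w(3 - 1*(-4)) + H = -(-120)*(3 - 1*(-4))/1201 - 1/49 = -(-120)*(3 + 4)/1201 - 1/49 = -(-120)*7/1201 - 1/49 = -75/1201*(-56/5) - 1/49 = 840/1201 - 1/49 = 39959/58849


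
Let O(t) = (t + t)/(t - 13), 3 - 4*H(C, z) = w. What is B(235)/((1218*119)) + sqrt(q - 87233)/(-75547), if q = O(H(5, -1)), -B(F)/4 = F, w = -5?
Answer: -470/72471 - 7*I*sqrt(215413)/831017 ≈ -0.0064854 - 0.0039095*I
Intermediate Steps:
H(C, z) = 2 (H(C, z) = 3/4 - 1/4*(-5) = 3/4 + 5/4 = 2)
O(t) = 2*t/(-13 + t) (O(t) = (2*t)/(-13 + t) = 2*t/(-13 + t))
B(F) = -4*F
q = -4/11 (q = 2*2/(-13 + 2) = 2*2/(-11) = 2*2*(-1/11) = -4/11 ≈ -0.36364)
B(235)/((1218*119)) + sqrt(q - 87233)/(-75547) = (-4*235)/((1218*119)) + sqrt(-4/11 - 87233)/(-75547) = -940/144942 + sqrt(-959567/11)*(-1/75547) = -940*1/144942 + (7*I*sqrt(215413)/11)*(-1/75547) = -470/72471 - 7*I*sqrt(215413)/831017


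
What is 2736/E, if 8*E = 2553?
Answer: 7296/851 ≈ 8.5734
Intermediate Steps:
E = 2553/8 (E = (⅛)*2553 = 2553/8 ≈ 319.13)
2736/E = 2736/(2553/8) = 2736*(8/2553) = 7296/851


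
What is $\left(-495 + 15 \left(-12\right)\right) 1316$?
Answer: $-888300$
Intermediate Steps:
$\left(-495 + 15 \left(-12\right)\right) 1316 = \left(-495 - 180\right) 1316 = \left(-675\right) 1316 = -888300$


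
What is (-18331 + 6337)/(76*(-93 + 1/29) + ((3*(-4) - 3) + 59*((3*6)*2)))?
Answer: 347826/143735 ≈ 2.4199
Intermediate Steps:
(-18331 + 6337)/(76*(-93 + 1/29) + ((3*(-4) - 3) + 59*((3*6)*2))) = -11994/(76*(-93 + 1/29) + ((-12 - 3) + 59*(18*2))) = -11994/(76*(-2696/29) + (-15 + 59*36)) = -11994/(-204896/29 + (-15 + 2124)) = -11994/(-204896/29 + 2109) = -11994/(-143735/29) = -11994*(-29/143735) = 347826/143735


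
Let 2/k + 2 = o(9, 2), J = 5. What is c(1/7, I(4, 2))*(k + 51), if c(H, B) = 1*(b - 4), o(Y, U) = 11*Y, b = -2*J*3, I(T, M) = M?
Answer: -168266/97 ≈ -1734.7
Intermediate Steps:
b = -30 (b = -2*5*3 = -10*3 = -30)
c(H, B) = -34 (c(H, B) = 1*(-30 - 4) = 1*(-34) = -34)
k = 2/97 (k = 2/(-2 + 11*9) = 2/(-2 + 99) = 2/97 ≈ 0.020619)
c(1/7, I(4, 2))*(k + 51) = -34*(2/97 + 51) = -34*4949/97 = -168266/97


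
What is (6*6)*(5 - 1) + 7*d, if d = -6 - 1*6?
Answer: 60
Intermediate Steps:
d = -12 (d = -6 - 6 = -12)
(6*6)*(5 - 1) + 7*d = (6*6)*(5 - 1) + 7*(-12) = 36*4 - 84 = 144 - 84 = 60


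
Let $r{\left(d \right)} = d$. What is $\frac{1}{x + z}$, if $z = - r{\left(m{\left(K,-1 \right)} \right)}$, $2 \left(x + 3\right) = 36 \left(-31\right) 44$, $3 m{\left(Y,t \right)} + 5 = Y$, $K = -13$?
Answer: $- \frac{1}{24549} \approx -4.0735 \cdot 10^{-5}$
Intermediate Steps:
$m{\left(Y,t \right)} = - \frac{5}{3} + \frac{Y}{3}$
$x = -24555$ ($x = -3 + \frac{36 \left(-31\right) 44}{2} = -3 + \frac{\left(-1116\right) 44}{2} = -3 + \frac{1}{2} \left(-49104\right) = -3 - 24552 = -24555$)
$z = 6$ ($z = - (- \frac{5}{3} + \frac{1}{3} \left(-13\right)) = - (- \frac{5}{3} - \frac{13}{3}) = \left(-1\right) \left(-6\right) = 6$)
$\frac{1}{x + z} = \frac{1}{-24555 + 6} = \frac{1}{-24549} = - \frac{1}{24549}$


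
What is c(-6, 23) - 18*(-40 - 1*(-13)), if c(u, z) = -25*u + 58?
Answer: 694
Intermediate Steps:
c(u, z) = 58 - 25*u
c(-6, 23) - 18*(-40 - 1*(-13)) = (58 - 25*(-6)) - 18*(-40 - 1*(-13)) = (58 + 150) - 18*(-40 + 13) = 208 - 18*(-27) = 208 - 1*(-486) = 208 + 486 = 694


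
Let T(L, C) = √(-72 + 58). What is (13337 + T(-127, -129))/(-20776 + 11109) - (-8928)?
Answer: 86293639/9667 - I*√14/9667 ≈ 8926.6 - 0.00038705*I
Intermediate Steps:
T(L, C) = I*√14 (T(L, C) = √(-14) = I*√14)
(13337 + T(-127, -129))/(-20776 + 11109) - (-8928) = (13337 + I*√14)/(-20776 + 11109) - (-8928) = (13337 + I*√14)/(-9667) - 1*(-8928) = (13337 + I*√14)*(-1/9667) + 8928 = (-13337/9667 - I*√14/9667) + 8928 = 86293639/9667 - I*√14/9667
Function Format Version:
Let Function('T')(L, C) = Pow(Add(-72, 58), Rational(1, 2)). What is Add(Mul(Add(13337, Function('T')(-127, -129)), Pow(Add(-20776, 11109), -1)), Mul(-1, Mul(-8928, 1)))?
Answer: Add(Rational(86293639, 9667), Mul(Rational(-1, 9667), I, Pow(14, Rational(1, 2)))) ≈ Add(8926.6, Mul(-0.00038705, I))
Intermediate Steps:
Function('T')(L, C) = Mul(I, Pow(14, Rational(1, 2))) (Function('T')(L, C) = Pow(-14, Rational(1, 2)) = Mul(I, Pow(14, Rational(1, 2))))
Add(Mul(Add(13337, Function('T')(-127, -129)), Pow(Add(-20776, 11109), -1)), Mul(-1, Mul(-8928, 1))) = Add(Mul(Add(13337, Mul(I, Pow(14, Rational(1, 2)))), Pow(Add(-20776, 11109), -1)), Mul(-1, Mul(-8928, 1))) = Add(Mul(Add(13337, Mul(I, Pow(14, Rational(1, 2)))), Pow(-9667, -1)), Mul(-1, -8928)) = Add(Mul(Add(13337, Mul(I, Pow(14, Rational(1, 2)))), Rational(-1, 9667)), 8928) = Add(Add(Rational(-13337, 9667), Mul(Rational(-1, 9667), I, Pow(14, Rational(1, 2)))), 8928) = Add(Rational(86293639, 9667), Mul(Rational(-1, 9667), I, Pow(14, Rational(1, 2))))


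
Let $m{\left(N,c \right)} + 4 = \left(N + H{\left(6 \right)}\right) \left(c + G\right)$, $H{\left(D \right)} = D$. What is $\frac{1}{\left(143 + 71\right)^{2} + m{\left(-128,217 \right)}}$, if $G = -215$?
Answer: $\frac{1}{45548} \approx 2.1955 \cdot 10^{-5}$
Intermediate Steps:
$m{\left(N,c \right)} = -4 + \left(-215 + c\right) \left(6 + N\right)$ ($m{\left(N,c \right)} = -4 + \left(N + 6\right) \left(c - 215\right) = -4 + \left(6 + N\right) \left(-215 + c\right) = -4 + \left(-215 + c\right) \left(6 + N\right)$)
$\frac{1}{\left(143 + 71\right)^{2} + m{\left(-128,217 \right)}} = \frac{1}{\left(143 + 71\right)^{2} - 248} = \frac{1}{214^{2} + \left(-1294 + 27520 + 1302 - 27776\right)} = \frac{1}{45796 - 248} = \frac{1}{45548}$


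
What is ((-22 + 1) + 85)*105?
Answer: 6720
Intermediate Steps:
((-22 + 1) + 85)*105 = (-21 + 85)*105 = 64*105 = 6720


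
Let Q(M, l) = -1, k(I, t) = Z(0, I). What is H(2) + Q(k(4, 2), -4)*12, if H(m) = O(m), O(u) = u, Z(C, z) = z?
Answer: -10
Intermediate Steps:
H(m) = m
k(I, t) = I
H(2) + Q(k(4, 2), -4)*12 = 2 - 1*12 = 2 - 12 = -10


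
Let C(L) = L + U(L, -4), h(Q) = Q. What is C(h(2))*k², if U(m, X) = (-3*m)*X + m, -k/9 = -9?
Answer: 183708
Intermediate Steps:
k = 81 (k = -9*(-9) = 81)
U(m, X) = m - 3*X*m (U(m, X) = -3*X*m + m = m - 3*X*m)
C(L) = 14*L (C(L) = L + L*(1 - 3*(-4)) = L + L*(1 + 12) = L + L*13 = L + 13*L = 14*L)
C(h(2))*k² = (14*2)*81² = 28*6561 = 183708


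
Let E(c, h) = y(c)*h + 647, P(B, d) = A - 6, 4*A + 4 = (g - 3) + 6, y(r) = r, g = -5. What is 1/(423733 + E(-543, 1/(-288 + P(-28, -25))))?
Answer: 197/83603222 ≈ 2.3564e-6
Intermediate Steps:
A = -3/2 (A = -1 + ((-5 - 3) + 6)/4 = -1 + (-8 + 6)/4 = -1 + (1/4)*(-2) = -1 - 1/2 = -3/2 ≈ -1.5000)
P(B, d) = -15/2 (P(B, d) = -3/2 - 6 = -15/2)
E(c, h) = 647 + c*h (E(c, h) = c*h + 647 = 647 + c*h)
1/(423733 + E(-543, 1/(-288 + P(-28, -25)))) = 1/(423733 + (647 - 543/(-288 - 15/2))) = 1/(423733 + (647 - 543/(-591/2))) = 1/(423733 + (647 - 543*(-2/591))) = 1/(423733 + (647 + 362/197)) = 1/(423733 + 127821/197) = 1/(83603222/197) = 197/83603222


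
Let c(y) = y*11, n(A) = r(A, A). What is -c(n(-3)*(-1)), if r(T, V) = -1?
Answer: -11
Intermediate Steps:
n(A) = -1
c(y) = 11*y
-c(n(-3)*(-1)) = -11*(-1*(-1)) = -11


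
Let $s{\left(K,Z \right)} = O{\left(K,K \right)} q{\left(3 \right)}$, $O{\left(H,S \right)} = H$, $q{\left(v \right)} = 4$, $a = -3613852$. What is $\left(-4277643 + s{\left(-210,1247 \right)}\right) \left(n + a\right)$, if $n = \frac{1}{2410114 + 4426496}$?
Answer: $\frac{3203222006467590069}{207170} \approx 1.5462 \cdot 10^{13}$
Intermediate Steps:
$n = \frac{1}{6836610} \approx 1.4627 \cdot 10^{-7}$
$s{\left(K,Z \right)} = 4 K$ ($s{\left(K,Z \right)} = K 4 = 4 K$)
$\left(-4277643 + s{\left(-210,1247 \right)}\right) \left(n + a\right) = \left(-4277643 + 4 \left(-210\right)\right) \left(\frac{1}{6836610} - 3613852\right) = \left(-4277643 - 840\right) \left(- \frac{24706496721719}{6836610}\right) = \left(-4278483\right) \left(- \frac{24706496721719}{6836610}\right) = \frac{3203222006467590069}{207170}$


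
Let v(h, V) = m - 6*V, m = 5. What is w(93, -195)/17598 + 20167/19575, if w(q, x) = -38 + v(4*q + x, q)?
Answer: 114443347/114826950 ≈ 0.99666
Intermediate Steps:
v(h, V) = 5 - 6*V
w(q, x) = -33 - 6*q (w(q, x) = -38 + (5 - 6*q) = -33 - 6*q)
w(93, -195)/17598 + 20167/19575 = (-33 - 6*93)/17598 + 20167/19575 = (-33 - 558)*(1/17598) + 20167*(1/19575) = -591*1/17598 + 20167/19575 = -197/5866 + 20167/19575 = 114443347/114826950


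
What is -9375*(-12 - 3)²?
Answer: -2109375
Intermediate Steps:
-9375*(-12 - 3)² = -9375*(-15)² = -9375*225 = -2109375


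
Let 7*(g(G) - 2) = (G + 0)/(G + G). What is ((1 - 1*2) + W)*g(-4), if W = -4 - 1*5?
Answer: -145/7 ≈ -20.714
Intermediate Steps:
W = -9 (W = -4 - 5 = -9)
g(G) = 29/14 (g(G) = 2 + ((G + 0)/(G + G))/7 = 2 + (G/((2*G)))/7 = 2 + (G*(1/(2*G)))/7 = 2 + (⅐)*(½) = 2 + 1/14 = 29/14)
((1 - 1*2) + W)*g(-4) = ((1 - 1*2) - 9)*(29/14) = ((1 - 2) - 9)*(29/14) = (-1 - 9)*(29/14) = -10*29/14 = -145/7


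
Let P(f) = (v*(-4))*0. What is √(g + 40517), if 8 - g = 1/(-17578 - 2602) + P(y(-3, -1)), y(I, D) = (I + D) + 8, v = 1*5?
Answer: √4125773257545/10090 ≈ 201.31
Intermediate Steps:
v = 5
y(I, D) = 8 + D + I (y(I, D) = (D + I) + 8 = 8 + D + I)
P(f) = 0 (P(f) = (5*(-4))*0 = -20*0 = 0)
g = 161441/20180 (g = 8 - (1/(-17578 - 2602) + 0) = 8 - (1/(-20180) + 0) = 8 - (-1/20180 + 0) = 8 - 1*(-1/20180) = 8 + 1/20180 = 161441/20180 ≈ 8.0000)
√(g + 40517) = √(161441/20180 + 40517) = √(817794501/20180) = √4125773257545/10090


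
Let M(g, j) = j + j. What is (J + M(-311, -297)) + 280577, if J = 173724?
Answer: 453707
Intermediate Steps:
M(g, j) = 2*j
(J + M(-311, -297)) + 280577 = (173724 + 2*(-297)) + 280577 = (173724 - 594) + 280577 = 173130 + 280577 = 453707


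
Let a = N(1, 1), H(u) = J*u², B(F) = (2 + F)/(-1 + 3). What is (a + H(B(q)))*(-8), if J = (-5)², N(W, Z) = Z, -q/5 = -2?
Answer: -7208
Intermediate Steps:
q = 10 (q = -5*(-2) = 10)
B(F) = 1 + F/2 (B(F) = (2 + F)/2 = (2 + F)*(½) = 1 + F/2)
J = 25
H(u) = 25*u²
a = 1
(a + H(B(q)))*(-8) = (1 + 25*(1 + (½)*10)²)*(-8) = (1 + 25*(1 + 5)²)*(-8) = (1 + 25*6²)*(-8) = (1 + 25*36)*(-8) = (1 + 900)*(-8) = 901*(-8) = -7208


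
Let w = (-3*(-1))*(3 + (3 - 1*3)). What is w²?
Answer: 81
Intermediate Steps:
w = 9 (w = 3*(3 + (3 - 3)) = 3*(3 + 0) = 3*3 = 9)
w² = 9² = 81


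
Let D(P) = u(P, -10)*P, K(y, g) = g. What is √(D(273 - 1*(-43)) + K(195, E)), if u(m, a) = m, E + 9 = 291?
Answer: √100138 ≈ 316.45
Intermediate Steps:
E = 282 (E = -9 + 291 = 282)
D(P) = P² (D(P) = P*P = P²)
√(D(273 - 1*(-43)) + K(195, E)) = √((273 - 1*(-43))² + 282) = √((273 + 43)² + 282) = √(316² + 282) = √(99856 + 282) = √100138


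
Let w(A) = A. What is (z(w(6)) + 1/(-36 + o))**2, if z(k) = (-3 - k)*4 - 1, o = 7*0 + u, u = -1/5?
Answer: 44916804/32761 ≈ 1371.0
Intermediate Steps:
u = -1/5 (u = -1*1/5 = -1/5 ≈ -0.20000)
o = -1/5 (o = 7*0 - 1/5 = 0 - 1/5 = -1/5 ≈ -0.20000)
z(k) = -13 - 4*k (z(k) = (-12 - 4*k) - 1 = -13 - 4*k)
(z(w(6)) + 1/(-36 + o))**2 = ((-13 - 4*6) + 1/(-36 - 1/5))**2 = ((-13 - 24) + 1/(-181/5))**2 = (-37 - 5/181)**2 = (-6702/181)**2 = 44916804/32761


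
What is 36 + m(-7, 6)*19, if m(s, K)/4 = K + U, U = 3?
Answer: 720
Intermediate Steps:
m(s, K) = 12 + 4*K (m(s, K) = 4*(K + 3) = 4*(3 + K) = 12 + 4*K)
36 + m(-7, 6)*19 = 36 + (12 + 4*6)*19 = 36 + (12 + 24)*19 = 36 + 36*19 = 36 + 684 = 720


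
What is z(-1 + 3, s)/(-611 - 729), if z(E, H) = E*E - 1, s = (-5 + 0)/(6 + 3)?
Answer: -3/1340 ≈ -0.0022388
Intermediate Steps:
s = -5/9 ≈ -0.55556
z(E, H) = -1 + E² (z(E, H) = E² - 1 = -1 + E²)
z(-1 + 3, s)/(-611 - 729) = (-1 + (-1 + 3)²)/(-611 - 729) = (-1 + 2²)/(-1340) = (-1 + 4)*(-1/1340) = 3*(-1/1340) = -3/1340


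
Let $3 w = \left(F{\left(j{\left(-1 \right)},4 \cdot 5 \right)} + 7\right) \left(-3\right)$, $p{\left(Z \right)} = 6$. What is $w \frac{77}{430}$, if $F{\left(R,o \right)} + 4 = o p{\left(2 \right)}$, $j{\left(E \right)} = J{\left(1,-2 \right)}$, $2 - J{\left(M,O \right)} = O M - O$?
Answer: $- \frac{9471}{430} \approx -22.026$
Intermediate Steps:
$J{\left(M,O \right)} = 2 + O - M O$ ($J{\left(M,O \right)} = 2 - \left(O M - O\right) = 2 - \left(M O - O\right) = 2 - \left(- O + M O\right) = 2 + O - M O$)
$j{\left(E \right)} = 2$ ($j{\left(E \right)} = 2 - 2 - 1 \left(-2\right) = 2 - 2 + 2 = 2$)
$F{\left(R,o \right)} = -4 + 6 o$ ($F{\left(R,o \right)} = -4 + o 6 = -4 + 6 o$)
$w = -123$ ($w = \frac{\left(\left(-4 + 6 \cdot 4 \cdot 5\right) + 7\right) \left(-3\right)}{3} = \frac{\left(\left(-4 + 6 \cdot 20\right) + 7\right) \left(-3\right)}{3} = \frac{\left(\left(-4 + 120\right) + 7\right) \left(-3\right)}{3} = \frac{\left(116 + 7\right) \left(-3\right)}{3} = \frac{123 \left(-3\right)}{3} = \frac{1}{3} \left(-369\right) = -123$)
$w \frac{77}{430} = - 123 \cdot \frac{77}{430} = - 123 \cdot 77 \cdot \frac{1}{430} = \left(-123\right) \frac{77}{430} = - \frac{9471}{430}$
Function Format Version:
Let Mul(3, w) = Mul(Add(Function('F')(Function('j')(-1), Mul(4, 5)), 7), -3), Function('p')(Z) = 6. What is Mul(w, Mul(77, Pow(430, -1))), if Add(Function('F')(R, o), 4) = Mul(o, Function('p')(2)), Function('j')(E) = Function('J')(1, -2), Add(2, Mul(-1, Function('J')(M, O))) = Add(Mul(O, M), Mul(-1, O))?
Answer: Rational(-9471, 430) ≈ -22.026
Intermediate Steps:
Function('J')(M, O) = Add(2, O, Mul(-1, M, O)) (Function('J')(M, O) = Add(2, Mul(-1, Add(Mul(O, M), Mul(-1, O)))) = Add(2, Mul(-1, Add(Mul(M, O), Mul(-1, O)))) = Add(2, Mul(-1, Add(Mul(-1, O), Mul(M, O)))) = Add(2, Add(O, Mul(-1, M, O))) = Add(2, O, Mul(-1, M, O)))
Function('j')(E) = 2 (Function('j')(E) = Add(2, -2, Mul(-1, 1, -2)) = Add(2, -2, 2) = 2)
Function('F')(R, o) = Add(-4, Mul(6, o)) (Function('F')(R, o) = Add(-4, Mul(o, 6)) = Add(-4, Mul(6, o)))
w = -123 (w = Mul(Rational(1, 3), Mul(Add(Add(-4, Mul(6, Mul(4, 5))), 7), -3)) = Mul(Rational(1, 3), Mul(Add(Add(-4, Mul(6, 20)), 7), -3)) = Mul(Rational(1, 3), Mul(Add(Add(-4, 120), 7), -3)) = Mul(Rational(1, 3), Mul(Add(116, 7), -3)) = Mul(Rational(1, 3), Mul(123, -3)) = Mul(Rational(1, 3), -369) = -123)
Mul(w, Mul(77, Pow(430, -1))) = Mul(-123, Mul(77, Pow(430, -1))) = Mul(-123, Mul(77, Rational(1, 430))) = Mul(-123, Rational(77, 430)) = Rational(-9471, 430)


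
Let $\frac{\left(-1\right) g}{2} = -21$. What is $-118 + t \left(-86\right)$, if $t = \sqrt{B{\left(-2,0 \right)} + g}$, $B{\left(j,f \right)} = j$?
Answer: $-118 - 172 \sqrt{10} \approx -661.91$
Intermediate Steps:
$g = 42$ ($g = \left(-2\right) \left(-21\right) = 42$)
$t = 2 \sqrt{10}$ ($t = \sqrt{-2 + 42} = \sqrt{40} = 2 \sqrt{10} \approx 6.3246$)
$-118 + t \left(-86\right) = -118 + 2 \sqrt{10} \left(-86\right) = -118 - 172 \sqrt{10}$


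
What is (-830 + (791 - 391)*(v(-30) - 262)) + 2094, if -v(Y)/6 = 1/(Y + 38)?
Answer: -103836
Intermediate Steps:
v(Y) = -6/(38 + Y) (v(Y) = -6/(Y + 38) = -6/(38 + Y))
(-830 + (791 - 391)*(v(-30) - 262)) + 2094 = (-830 + (791 - 391)*(-6/(38 - 30) - 262)) + 2094 = (-830 + 400*(-6/8 - 262)) + 2094 = (-830 + 400*(-6*⅛ - 262)) + 2094 = (-830 + 400*(-¾ - 262)) + 2094 = (-830 + 400*(-1051/4)) + 2094 = (-830 - 105100) + 2094 = -105930 + 2094 = -103836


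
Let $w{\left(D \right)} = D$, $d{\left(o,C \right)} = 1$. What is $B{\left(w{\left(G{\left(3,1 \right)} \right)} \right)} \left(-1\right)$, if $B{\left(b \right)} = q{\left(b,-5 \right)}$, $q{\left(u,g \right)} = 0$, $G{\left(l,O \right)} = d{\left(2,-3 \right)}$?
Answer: $0$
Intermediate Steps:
$G{\left(l,O \right)} = 1$
$B{\left(b \right)} = 0$
$B{\left(w{\left(G{\left(3,1 \right)} \right)} \right)} \left(-1\right) = 0 \left(-1\right) = 0$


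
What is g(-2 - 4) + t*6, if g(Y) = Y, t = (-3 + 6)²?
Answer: 48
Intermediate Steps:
t = 9 (t = 3² = 9)
g(-2 - 4) + t*6 = (-2 - 4) + 9*6 = -6 + 54 = 48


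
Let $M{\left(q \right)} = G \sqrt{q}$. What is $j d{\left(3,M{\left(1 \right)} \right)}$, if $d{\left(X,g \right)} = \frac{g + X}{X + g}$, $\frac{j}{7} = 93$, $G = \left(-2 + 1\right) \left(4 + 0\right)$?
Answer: $651$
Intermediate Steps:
$G = -4$ ($G = \left(-1\right) 4 = -4$)
$j = 651$ ($j = 7 \cdot 93 = 651$)
$M{\left(q \right)} = - 4 \sqrt{q}$
$d{\left(X,g \right)} = 1$ ($d{\left(X,g \right)} = \frac{X + g}{X + g} = 1$)
$j d{\left(3,M{\left(1 \right)} \right)} = 651 \cdot 1 = 651$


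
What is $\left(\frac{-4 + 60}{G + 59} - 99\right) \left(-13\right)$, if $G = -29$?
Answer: $\frac{18941}{15} \approx 1262.7$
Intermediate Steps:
$\left(\frac{-4 + 60}{G + 59} - 99\right) \left(-13\right) = \left(\frac{-4 + 60}{-29 + 59} - 99\right) \left(-13\right) = \left(\frac{56}{30} - 99\right) \left(-13\right) = \left(56 \cdot \frac{1}{30} - 99\right) \left(-13\right) = \left(\frac{28}{15} - 99\right) \left(-13\right) = \left(- \frac{1457}{15}\right) \left(-13\right) = \frac{18941}{15}$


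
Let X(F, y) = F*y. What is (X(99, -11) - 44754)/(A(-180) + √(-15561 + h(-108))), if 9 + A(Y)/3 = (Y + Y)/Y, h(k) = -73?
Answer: 962703/16075 + 45843*I*√15634/16075 ≈ 59.888 + 356.58*I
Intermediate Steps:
A(Y) = -21 (A(Y) = -27 + 3*((Y + Y)/Y) = -27 + 3*((2*Y)/Y) = -27 + 3*2 = -27 + 6 = -21)
(X(99, -11) - 44754)/(A(-180) + √(-15561 + h(-108))) = (99*(-11) - 44754)/(-21 + √(-15561 - 73)) = (-1089 - 44754)/(-21 + √(-15634)) = -45843/(-21 + I*√15634)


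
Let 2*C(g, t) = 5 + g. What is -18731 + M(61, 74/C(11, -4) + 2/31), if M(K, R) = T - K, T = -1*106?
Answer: -18898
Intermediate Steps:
T = -106
C(g, t) = 5/2 + g/2 (C(g, t) = (5 + g)/2 = 5/2 + g/2)
M(K, R) = -106 - K
-18731 + M(61, 74/C(11, -4) + 2/31) = -18731 + (-106 - 1*61) = -18731 + (-106 - 61) = -18731 - 167 = -18898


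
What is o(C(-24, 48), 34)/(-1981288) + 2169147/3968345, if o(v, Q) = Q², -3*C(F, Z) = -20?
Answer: 1073279378629/1965608582090 ≈ 0.54603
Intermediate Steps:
C(F, Z) = 20/3 (C(F, Z) = -⅓*(-20) = 20/3)
o(C(-24, 48), 34)/(-1981288) + 2169147/3968345 = 34²/(-1981288) + 2169147/3968345 = 1156*(-1/1981288) + 2169147*(1/3968345) = -289/495322 + 2169147/3968345 = 1073279378629/1965608582090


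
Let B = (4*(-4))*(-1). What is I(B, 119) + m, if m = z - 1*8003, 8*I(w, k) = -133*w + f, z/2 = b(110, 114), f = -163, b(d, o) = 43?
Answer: -65627/8 ≈ -8203.4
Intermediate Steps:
B = 16 (B = -16*(-1) = 16)
z = 86 (z = 2*43 = 86)
I(w, k) = -163/8 - 133*w/8 (I(w, k) = (-133*w - 163)/8 = (-163 - 133*w)/8 = -163/8 - 133*w/8)
m = -7917 (m = 86 - 1*8003 = 86 - 8003 = -7917)
I(B, 119) + m = (-163/8 - 133/8*16) - 7917 = (-163/8 - 266) - 7917 = -2291/8 - 7917 = -65627/8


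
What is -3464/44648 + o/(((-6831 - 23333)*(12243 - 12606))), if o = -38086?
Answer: -2476852661/30554669046 ≈ -0.081063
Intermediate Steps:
-3464/44648 + o/(((-6831 - 23333)*(12243 - 12606))) = -3464/44648 - 38086*1/((-6831 - 23333)*(12243 - 12606)) = -3464*1/44648 - 38086/((-30164*(-363))) = -433/5581 - 38086/10949532 = -433/5581 - 38086*1/10949532 = -433/5581 - 19043/5474766 = -2476852661/30554669046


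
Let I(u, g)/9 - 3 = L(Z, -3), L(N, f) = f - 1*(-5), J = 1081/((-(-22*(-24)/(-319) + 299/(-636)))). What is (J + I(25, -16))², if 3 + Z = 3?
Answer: 470973288282561/1536561601 ≈ 3.0651e+5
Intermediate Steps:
Z = 0 (Z = -3 + 3 = 0)
J = 19937964/39199 (J = 1081/((-(528*(-1/319) + 299*(-1/636)))) = 1081/((-(-48/29 - 299/636))) = 1081/((-1*(-39199/18444))) = 1081/(39199/18444) = 1081*(18444/39199) = 19937964/39199 ≈ 508.63)
L(N, f) = 5 + f (L(N, f) = f + 5 = 5 + f)
I(u, g) = 45 (I(u, g) = 27 + 9*(5 - 3) = 27 + 9*2 = 27 + 18 = 45)
(J + I(25, -16))² = (19937964/39199 + 45)² = (21701919/39199)² = 470973288282561/1536561601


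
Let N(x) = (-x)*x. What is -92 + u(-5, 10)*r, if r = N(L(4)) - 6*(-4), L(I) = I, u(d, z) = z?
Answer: -12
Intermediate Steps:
N(x) = -x**2
r = 8 (r = -1*4**2 - 6*(-4) = -1*16 + 24 = -16 + 24 = 8)
-92 + u(-5, 10)*r = -92 + 10*8 = -92 + 80 = -12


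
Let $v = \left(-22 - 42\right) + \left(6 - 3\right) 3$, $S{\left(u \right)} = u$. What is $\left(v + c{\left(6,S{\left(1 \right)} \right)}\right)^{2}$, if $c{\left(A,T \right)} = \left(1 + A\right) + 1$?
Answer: $2209$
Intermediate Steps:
$c{\left(A,T \right)} = 2 + A$
$v = -55$ ($v = -64 + 3 \cdot 3 = -64 + 9 = -55$)
$\left(v + c{\left(6,S{\left(1 \right)} \right)}\right)^{2} = \left(-55 + \left(2 + 6\right)\right)^{2} = \left(-55 + 8\right)^{2} = \left(-47\right)^{2} = 2209$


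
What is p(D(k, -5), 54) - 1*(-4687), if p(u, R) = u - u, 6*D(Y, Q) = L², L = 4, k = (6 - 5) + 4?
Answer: 4687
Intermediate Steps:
k = 5 (k = 1 + 4 = 5)
D(Y, Q) = 8/3 (D(Y, Q) = (⅙)*4² = (⅙)*16 = 8/3)
p(u, R) = 0
p(D(k, -5), 54) - 1*(-4687) = 0 - 1*(-4687) = 0 + 4687 = 4687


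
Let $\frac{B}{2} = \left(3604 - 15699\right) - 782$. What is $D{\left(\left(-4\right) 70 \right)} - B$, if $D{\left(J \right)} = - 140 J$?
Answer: $64954$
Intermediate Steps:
$B = -25754$ ($B = 2 \left(\left(3604 - 15699\right) - 782\right) = 2 \left(-12095 - 782\right) = 2 \left(-12877\right) = -25754$)
$D{\left(\left(-4\right) 70 \right)} - B = - 140 \left(\left(-4\right) 70\right) - -25754 = \left(-140\right) \left(-280\right) + 25754 = 39200 + 25754 = 64954$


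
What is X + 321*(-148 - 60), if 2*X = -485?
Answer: -134021/2 ≈ -67011.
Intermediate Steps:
X = -485/2 (X = (½)*(-485) = -485/2 ≈ -242.50)
X + 321*(-148 - 60) = -485/2 + 321*(-148 - 60) = -485/2 + 321*(-208) = -485/2 - 66768 = -134021/2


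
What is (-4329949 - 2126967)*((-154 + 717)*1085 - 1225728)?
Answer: 3970183311668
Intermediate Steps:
(-4329949 - 2126967)*((-154 + 717)*1085 - 1225728) = -6456916*(563*1085 - 1225728) = -6456916*(610855 - 1225728) = -6456916*(-614873) = 3970183311668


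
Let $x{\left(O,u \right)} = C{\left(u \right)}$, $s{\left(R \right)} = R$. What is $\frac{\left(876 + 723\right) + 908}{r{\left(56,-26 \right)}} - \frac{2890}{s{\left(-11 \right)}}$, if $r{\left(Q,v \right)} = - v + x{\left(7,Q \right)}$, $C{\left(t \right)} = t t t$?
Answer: $\frac{507632957}{1932062} \approx 262.74$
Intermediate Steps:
$C{\left(t \right)} = t^{3}$ ($C{\left(t \right)} = t^{2} t = t^{3}$)
$x{\left(O,u \right)} = u^{3}$
$r{\left(Q,v \right)} = Q^{3} - v$ ($r{\left(Q,v \right)} = - v + Q^{3} = Q^{3} - v$)
$\frac{\left(876 + 723\right) + 908}{r{\left(56,-26 \right)}} - \frac{2890}{s{\left(-11 \right)}} = \frac{\left(876 + 723\right) + 908}{56^{3} - -26} - \frac{2890}{-11} = \frac{1599 + 908}{175616 + 26} - - \frac{2890}{11} = \frac{2507}{175642} + \frac{2890}{11} = \frac{507632957}{1932062}$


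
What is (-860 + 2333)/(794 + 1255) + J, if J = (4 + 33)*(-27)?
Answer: -681826/683 ≈ -998.28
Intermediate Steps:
J = -999 (J = 37*(-27) = -999)
(-860 + 2333)/(794 + 1255) + J = (-860 + 2333)/(794 + 1255) - 999 = 1473/2049 - 999 = 1473*(1/2049) - 999 = 491/683 - 999 = -681826/683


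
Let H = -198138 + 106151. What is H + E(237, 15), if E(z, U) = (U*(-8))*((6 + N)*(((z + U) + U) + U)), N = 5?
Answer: -464227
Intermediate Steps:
H = -91987
E(z, U) = -8*U*(11*z + 33*U) (E(z, U) = (U*(-8))*((6 + 5)*(((z + U) + U) + U)) = (-8*U)*(11*(((U + z) + U) + U)) = (-8*U)*(11*((z + 2*U) + U)) = (-8*U)*(11*(z + 3*U)) = (-8*U)*(11*z + 33*U) = -8*U*(11*z + 33*U))
H + E(237, 15) = -91987 - 88*15*(237 + 3*15) = -91987 - 88*15*(237 + 45) = -91987 - 88*15*282 = -91987 - 372240 = -464227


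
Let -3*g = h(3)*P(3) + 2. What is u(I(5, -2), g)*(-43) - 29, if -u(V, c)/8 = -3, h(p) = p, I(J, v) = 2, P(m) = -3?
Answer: -1061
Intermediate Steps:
g = 7/3 (g = -(3*(-3) + 2)/3 = -(-9 + 2)/3 = -⅓*(-7) = 7/3 ≈ 2.3333)
u(V, c) = 24 (u(V, c) = -8*(-3) = 24)
u(I(5, -2), g)*(-43) - 29 = 24*(-43) - 29 = -1032 - 29 = -1061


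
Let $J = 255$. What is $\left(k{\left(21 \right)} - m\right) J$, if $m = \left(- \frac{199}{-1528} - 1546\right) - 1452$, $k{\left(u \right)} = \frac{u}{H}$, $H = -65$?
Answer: $\frac{15183533187}{19864} \approx 7.6437 \cdot 10^{5}$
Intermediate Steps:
$k{\left(u \right)} = - \frac{u}{65}$ ($k{\left(u \right)} = \frac{u}{-65} = u \left(- \frac{1}{65}\right) = - \frac{u}{65}$)
$m = - \frac{4580745}{1528}$ ($m = \left(\left(-199\right) \left(- \frac{1}{1528}\right) - 1546\right) - 1452 = \left(\frac{199}{1528} - 1546\right) - 1452 = - \frac{2362089}{1528} - 1452 = - \frac{4580745}{1528} \approx -2997.9$)
$\left(k{\left(21 \right)} - m\right) J = \left(\left(- \frac{1}{65}\right) 21 - - \frac{4580745}{1528}\right) 255 = \left(- \frac{21}{65} + \frac{4580745}{1528}\right) 255 = \frac{297716337}{99320} \cdot 255 = \frac{15183533187}{19864}$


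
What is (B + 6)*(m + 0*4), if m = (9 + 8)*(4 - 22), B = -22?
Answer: 4896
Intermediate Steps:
m = -306 (m = 17*(-18) = -306)
(B + 6)*(m + 0*4) = (-22 + 6)*(-306 + 0*4) = -16*(-306 + 0) = -16*(-306) = 4896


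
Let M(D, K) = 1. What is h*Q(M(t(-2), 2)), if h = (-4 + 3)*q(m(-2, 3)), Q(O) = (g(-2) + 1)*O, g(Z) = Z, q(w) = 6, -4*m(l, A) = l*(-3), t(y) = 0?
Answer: 6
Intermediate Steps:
m(l, A) = 3*l/4 (m(l, A) = -l*(-3)/4 = -(-3)*l/4 = 3*l/4)
Q(O) = -O (Q(O) = (-2 + 1)*O = -O)
h = -6 (h = (-4 + 3)*6 = -1*6 = -6)
h*Q(M(t(-2), 2)) = -(-6) = -6*(-1) = 6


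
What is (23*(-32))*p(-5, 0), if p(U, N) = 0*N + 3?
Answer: -2208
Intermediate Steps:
p(U, N) = 3 (p(U, N) = 0 + 3 = 3)
(23*(-32))*p(-5, 0) = (23*(-32))*3 = -736*3 = -2208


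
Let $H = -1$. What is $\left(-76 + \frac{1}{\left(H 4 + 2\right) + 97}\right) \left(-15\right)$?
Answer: $\frac{21657}{19} \approx 1139.8$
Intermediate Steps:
$\left(-76 + \frac{1}{\left(H 4 + 2\right) + 97}\right) \left(-15\right) = \left(-76 + \frac{1}{\left(\left(-1\right) 4 + 2\right) + 97}\right) \left(-15\right) = \left(-76 + \frac{1}{\left(-4 + 2\right) + 97}\right) \left(-15\right) = \left(-76 + \frac{1}{-2 + 97}\right) \left(-15\right) = \left(-76 + \frac{1}{95}\right) \left(-15\right) = \left(- \frac{7219}{95}\right) \left(-15\right) = \frac{21657}{19}$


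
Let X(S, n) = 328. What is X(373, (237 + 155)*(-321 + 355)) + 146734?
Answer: 147062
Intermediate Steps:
X(373, (237 + 155)*(-321 + 355)) + 146734 = 328 + 146734 = 147062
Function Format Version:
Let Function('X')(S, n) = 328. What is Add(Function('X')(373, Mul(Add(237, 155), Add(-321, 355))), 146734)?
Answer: 147062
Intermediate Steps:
Add(Function('X')(373, Mul(Add(237, 155), Add(-321, 355))), 146734) = Add(328, 146734) = 147062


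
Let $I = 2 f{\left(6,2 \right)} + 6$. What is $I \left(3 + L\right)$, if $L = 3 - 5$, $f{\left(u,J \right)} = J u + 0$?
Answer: $30$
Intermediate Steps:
$f{\left(u,J \right)} = J u$
$L = -2$ ($L = 3 - 5 = -2$)
$I = 30$ ($I = 2 \cdot 2 \cdot 6 + 6 = 2 \cdot 12 + 6 = 24 + 6 = 30$)
$I \left(3 + L\right) = 30 \left(3 - 2\right) = 30 \cdot 1 = 30$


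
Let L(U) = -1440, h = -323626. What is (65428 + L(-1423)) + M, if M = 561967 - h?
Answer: 949581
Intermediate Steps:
M = 885593 (M = 561967 - 1*(-323626) = 561967 + 323626 = 885593)
(65428 + L(-1423)) + M = (65428 - 1440) + 885593 = 63988 + 885593 = 949581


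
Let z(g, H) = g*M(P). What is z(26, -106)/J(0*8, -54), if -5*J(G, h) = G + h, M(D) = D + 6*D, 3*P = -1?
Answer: -455/81 ≈ -5.6173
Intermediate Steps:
P = -1/3 (P = (1/3)*(-1) = -1/3 ≈ -0.33333)
M(D) = 7*D
J(G, h) = -G/5 - h/5 (J(G, h) = -(G + h)/5 = -G/5 - h/5)
z(g, H) = -7*g/3 (z(g, H) = g*(7*(-1/3)) = g*(-7/3) = -7*g/3)
z(26, -106)/J(0*8, -54) = (-7/3*26)/(-0*8 - 1/5*(-54)) = -182/(3*(-1/5*0 + 54/5)) = -182/(3*(0 + 54/5)) = -182/(3*54/5) = -182/3*5/54 = -455/81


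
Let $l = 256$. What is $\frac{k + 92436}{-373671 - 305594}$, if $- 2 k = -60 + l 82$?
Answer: $- \frac{16394}{135853} \approx -0.12067$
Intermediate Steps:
$k = -10466$ ($k = - \frac{-60 + 256 \cdot 82}{2} = - \frac{-60 + 20992}{2} = \left(- \frac{1}{2}\right) 20932 = -10466$)
$\frac{k + 92436}{-373671 - 305594} = \frac{-10466 + 92436}{-373671 - 305594} = \frac{81970}{-679265} = 81970 \left(- \frac{1}{679265}\right) = - \frac{16394}{135853}$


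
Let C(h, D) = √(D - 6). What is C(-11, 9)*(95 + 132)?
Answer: 227*√3 ≈ 393.18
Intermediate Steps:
C(h, D) = √(-6 + D)
C(-11, 9)*(95 + 132) = √(-6 + 9)*(95 + 132) = √3*227 = 227*√3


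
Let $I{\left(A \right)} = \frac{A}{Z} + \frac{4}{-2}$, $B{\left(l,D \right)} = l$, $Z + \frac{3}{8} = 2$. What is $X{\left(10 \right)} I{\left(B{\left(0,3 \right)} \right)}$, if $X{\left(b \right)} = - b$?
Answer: $20$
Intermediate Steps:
$Z = \frac{13}{8}$ ($Z = - \frac{3}{8} + 2 = \frac{13}{8} \approx 1.625$)
$I{\left(A \right)} = -2 + \frac{8 A}{13}$ ($I{\left(A \right)} = \frac{A}{\frac{13}{8}} + \frac{4}{-2} = A \frac{8}{13} + 4 \left(- \frac{1}{2}\right) = \frac{8 A}{13} - 2 = -2 + \frac{8 A}{13}$)
$X{\left(10 \right)} I{\left(B{\left(0,3 \right)} \right)} = \left(-1\right) 10 \left(-2 + \frac{8}{13} \cdot 0\right) = - 10 \left(-2 + 0\right) = \left(-10\right) \left(-2\right) = 20$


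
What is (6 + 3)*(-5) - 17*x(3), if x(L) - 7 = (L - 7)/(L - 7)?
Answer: -181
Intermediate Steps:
x(L) = 8 (x(L) = 7 + (L - 7)/(L - 7) = 7 + (-7 + L)/(-7 + L) = 7 + 1 = 8)
(6 + 3)*(-5) - 17*x(3) = (6 + 3)*(-5) - 17*8 = 9*(-5) - 136 = -45 - 136 = -181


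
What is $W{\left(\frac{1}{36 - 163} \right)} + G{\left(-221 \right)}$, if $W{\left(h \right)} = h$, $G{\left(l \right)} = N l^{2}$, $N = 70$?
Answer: $\frac{434196489}{127} \approx 3.4189 \cdot 10^{6}$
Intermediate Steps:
$G{\left(l \right)} = 70 l^{2}$
$W{\left(\frac{1}{36 - 163} \right)} + G{\left(-221 \right)} = \frac{1}{36 - 163} + 70 \left(-221\right)^{2} = \frac{1}{-127} + 70 \cdot 48841 = - \frac{1}{127} + 3418870 = \frac{434196489}{127}$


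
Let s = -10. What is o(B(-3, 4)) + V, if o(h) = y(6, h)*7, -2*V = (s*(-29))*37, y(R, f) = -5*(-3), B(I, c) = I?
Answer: -5260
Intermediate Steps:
y(R, f) = 15
V = -5365 (V = -(-10*(-29))*37/2 = -145*37 = -½*10730 = -5365)
o(h) = 105 (o(h) = 15*7 = 105)
o(B(-3, 4)) + V = 105 - 5365 = -5260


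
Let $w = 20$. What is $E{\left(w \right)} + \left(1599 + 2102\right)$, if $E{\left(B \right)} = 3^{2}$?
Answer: $3710$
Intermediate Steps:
$E{\left(B \right)} = 9$
$E{\left(w \right)} + \left(1599 + 2102\right) = 9 + \left(1599 + 2102\right) = 9 + 3701 = 3710$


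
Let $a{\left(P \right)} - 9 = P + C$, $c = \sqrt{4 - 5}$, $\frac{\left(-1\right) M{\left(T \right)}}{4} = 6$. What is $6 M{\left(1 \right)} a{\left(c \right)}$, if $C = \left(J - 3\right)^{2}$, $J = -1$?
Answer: $-3600 - 144 i \approx -3600.0 - 144.0 i$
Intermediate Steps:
$M{\left(T \right)} = -24$ ($M{\left(T \right)} = \left(-4\right) 6 = -24$)
$C = 16$ ($C = \left(-1 - 3\right)^{2} = \left(-4\right)^{2} = 16$)
$c = i$ ($c = \sqrt{-1} = i \approx 1.0 i$)
$a{\left(P \right)} = 25 + P$ ($a{\left(P \right)} = 9 + \left(P + 16\right) = 9 + \left(16 + P\right) = 25 + P$)
$6 M{\left(1 \right)} a{\left(c \right)} = 6 \left(-24\right) \left(25 + i\right) = - 144 \left(25 + i\right) = -3600 - 144 i$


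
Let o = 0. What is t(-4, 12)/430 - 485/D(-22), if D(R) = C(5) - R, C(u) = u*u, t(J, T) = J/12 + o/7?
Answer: -625697/60630 ≈ -10.320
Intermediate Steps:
t(J, T) = J/12 (t(J, T) = J/12 + 0/7 = J*(1/12) + 0*(⅐) = J/12 + 0 = J/12)
C(u) = u²
D(R) = 25 - R (D(R) = 5² - R = 25 - R)
t(-4, 12)/430 - 485/D(-22) = ((1/12)*(-4))/430 - 485/(25 - 1*(-22)) = -⅓*1/430 - 485/(25 + 22) = -1/1290 - 485/47 = -625697/60630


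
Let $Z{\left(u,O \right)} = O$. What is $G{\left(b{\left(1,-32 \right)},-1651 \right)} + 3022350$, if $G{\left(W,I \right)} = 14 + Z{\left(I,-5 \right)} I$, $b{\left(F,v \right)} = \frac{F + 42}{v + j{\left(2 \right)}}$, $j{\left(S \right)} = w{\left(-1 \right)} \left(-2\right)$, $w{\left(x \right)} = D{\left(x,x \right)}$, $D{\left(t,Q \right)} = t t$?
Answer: $3030619$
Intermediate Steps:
$D{\left(t,Q \right)} = t^{2}$
$w{\left(x \right)} = x^{2}$
$j{\left(S \right)} = -2$ ($j{\left(S \right)} = \left(-1\right)^{2} \left(-2\right) = 1 \left(-2\right) = -2$)
$b{\left(F,v \right)} = \frac{42 + F}{-2 + v}$ ($b{\left(F,v \right)} = \frac{F + 42}{v - 2} = \frac{42 + F}{-2 + v}$)
$G{\left(W,I \right)} = 14 - 5 I$
$G{\left(b{\left(1,-32 \right)},-1651 \right)} + 3022350 = \left(14 - -8255\right) + 3022350 = \left(14 + 8255\right) + 3022350 = 8269 + 3022350 = 3030619$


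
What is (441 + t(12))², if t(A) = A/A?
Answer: 195364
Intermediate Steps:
t(A) = 1
(441 + t(12))² = (441 + 1)² = 442² = 195364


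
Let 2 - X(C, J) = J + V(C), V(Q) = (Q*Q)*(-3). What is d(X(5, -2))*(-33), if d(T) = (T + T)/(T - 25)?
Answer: -869/9 ≈ -96.556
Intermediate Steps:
V(Q) = -3*Q**2 (V(Q) = Q**2*(-3) = -3*Q**2)
X(C, J) = 2 - J + 3*C**2 (X(C, J) = 2 - (J - 3*C**2) = 2 + (-J + 3*C**2) = 2 - J + 3*C**2)
d(T) = 2*T/(-25 + T) (d(T) = (2*T)/(-25 + T) = 2*T/(-25 + T))
d(X(5, -2))*(-33) = (2*(2 - 1*(-2) + 3*5**2)/(-25 + (2 - 1*(-2) + 3*5**2)))*(-33) = (2*(2 + 2 + 3*25)/(-25 + (2 + 2 + 3*25)))*(-33) = (2*(2 + 2 + 75)/(-25 + (2 + 2 + 75)))*(-33) = (2*79/(-25 + 79))*(-33) = (2*79/54)*(-33) = (2*79*(1/54))*(-33) = (79/27)*(-33) = -869/9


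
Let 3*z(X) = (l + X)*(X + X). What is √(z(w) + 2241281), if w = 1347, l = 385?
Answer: 11*√31377 ≈ 1948.5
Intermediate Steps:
z(X) = 2*X*(385 + X)/3 (z(X) = ((385 + X)*(X + X))/3 = ((385 + X)*(2*X))/3 = (2*X*(385 + X))/3 = 2*X*(385 + X)/3)
√(z(w) + 2241281) = √((⅔)*1347*(385 + 1347) + 2241281) = √((⅔)*1347*1732 + 2241281) = √(1555336 + 2241281) = √3796617 = 11*√31377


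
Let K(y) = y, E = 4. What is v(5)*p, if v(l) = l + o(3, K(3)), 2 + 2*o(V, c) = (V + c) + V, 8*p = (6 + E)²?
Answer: 425/4 ≈ 106.25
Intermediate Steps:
p = 25/2 (p = (6 + 4)²/8 = (⅛)*10² = (⅛)*100 = 25/2 ≈ 12.500)
o(V, c) = -1 + V + c/2 (o(V, c) = -1 + ((V + c) + V)/2 = -1 + (c + 2*V)/2 = -1 + (V + c/2) = -1 + V + c/2)
v(l) = 7/2 + l (v(l) = l + (-1 + 3 + (½)*3) = l + (-1 + 3 + 3/2) = l + 7/2 = 7/2 + l)
v(5)*p = (7/2 + 5)*(25/2) = (17/2)*(25/2) = 425/4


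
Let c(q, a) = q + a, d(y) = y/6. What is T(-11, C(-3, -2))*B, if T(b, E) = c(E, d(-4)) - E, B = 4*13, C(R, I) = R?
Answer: -104/3 ≈ -34.667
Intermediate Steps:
d(y) = y/6 (d(y) = y*(⅙) = y/6)
B = 52
c(q, a) = a + q
T(b, E) = -⅔ (T(b, E) = ((⅙)*(-4) + E) - E = (-⅔ + E) - E = -⅔)
T(-11, C(-3, -2))*B = -⅔*52 = -104/3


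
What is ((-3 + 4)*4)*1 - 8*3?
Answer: -20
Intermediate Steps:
((-3 + 4)*4)*1 - 8*3 = (1*4)*1 - 24 = 4*1 - 24 = 4 - 24 = -20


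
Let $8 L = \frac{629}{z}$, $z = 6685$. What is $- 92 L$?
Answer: $- \frac{14467}{13370} \approx -1.082$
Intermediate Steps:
$L = \frac{629}{53480}$ ($L = \frac{629 \cdot \frac{1}{6685}}{8} = \frac{1}{8} \cdot \frac{629}{6685} = \frac{629}{53480} \approx 0.011761$)
$- 92 L = \left(-92\right) \frac{629}{53480} = - \frac{14467}{13370}$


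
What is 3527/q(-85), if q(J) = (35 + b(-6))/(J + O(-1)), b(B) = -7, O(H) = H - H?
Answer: -299795/28 ≈ -10707.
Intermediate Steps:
O(H) = 0
q(J) = 28/J (q(J) = (35 - 7)/(J + 0) = 28/J)
3527/q(-85) = 3527/((28/(-85))) = 3527/((28*(-1/85))) = 3527/(-28/85) = 3527*(-85/28) = -299795/28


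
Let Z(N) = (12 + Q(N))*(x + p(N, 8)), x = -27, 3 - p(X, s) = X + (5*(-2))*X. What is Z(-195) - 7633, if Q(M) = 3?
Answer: -34318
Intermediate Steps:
p(X, s) = 3 + 9*X (p(X, s) = 3 - (X + (5*(-2))*X) = 3 - (X - 10*X) = 3 - (-9)*X = 3 + 9*X)
Z(N) = -360 + 135*N (Z(N) = (12 + 3)*(-27 + (3 + 9*N)) = 15*(-24 + 9*N) = -360 + 135*N)
Z(-195) - 7633 = (-360 + 135*(-195)) - 7633 = (-360 - 26325) - 7633 = -26685 - 7633 = -34318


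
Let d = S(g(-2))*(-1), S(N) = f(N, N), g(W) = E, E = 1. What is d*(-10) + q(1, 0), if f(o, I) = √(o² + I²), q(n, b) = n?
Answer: 1 + 10*√2 ≈ 15.142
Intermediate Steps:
g(W) = 1
f(o, I) = √(I² + o²)
S(N) = √2*√(N²) (S(N) = √(N² + N²) = √(2*N²) = √2*√(N²))
d = -√2 (d = (√2*√(1²))*(-1) = (√2*√1)*(-1) = (√2*1)*(-1) = √2*(-1) = -√2 ≈ -1.4142)
d*(-10) + q(1, 0) = -√2*(-10) + 1 = 10*√2 + 1 = 1 + 10*√2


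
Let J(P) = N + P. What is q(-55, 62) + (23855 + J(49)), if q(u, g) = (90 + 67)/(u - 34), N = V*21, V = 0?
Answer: 2127299/89 ≈ 23902.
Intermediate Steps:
N = 0 (N = 0*21 = 0)
q(u, g) = 157/(-34 + u)
J(P) = P (J(P) = 0 + P = P)
q(-55, 62) + (23855 + J(49)) = 157/(-34 - 55) + (23855 + 49) = 157/(-89) + 23904 = 157*(-1/89) + 23904 = -157/89 + 23904 = 2127299/89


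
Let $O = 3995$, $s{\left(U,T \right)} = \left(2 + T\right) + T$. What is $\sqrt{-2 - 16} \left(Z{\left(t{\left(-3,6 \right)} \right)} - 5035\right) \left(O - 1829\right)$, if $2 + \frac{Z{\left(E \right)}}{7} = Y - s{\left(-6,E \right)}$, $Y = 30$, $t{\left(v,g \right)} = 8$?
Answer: $- 32262570 i \sqrt{2} \approx - 4.5626 \cdot 10^{7} i$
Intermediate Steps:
$s{\left(U,T \right)} = 2 + 2 T$
$Z{\left(E \right)} = 182 - 14 E$ ($Z{\left(E \right)} = -14 + 7 \left(30 - \left(2 + 2 E\right)\right) = -14 + 7 \left(28 - 2 E\right) = -14 - \left(-196 + 14 E\right) = 182 - 14 E$)
$\sqrt{-2 - 16} \left(Z{\left(t{\left(-3,6 \right)} \right)} - 5035\right) \left(O - 1829\right) = \sqrt{-2 - 16} \left(\left(182 - 112\right) - 5035\right) \left(3995 - 1829\right) = \sqrt{-18} \left(\left(182 - 112\right) - 5035\right) 2166 = 3 i \sqrt{2} \left(70 - 5035\right) 2166 = 3 i \sqrt{2} \left(\left(-4965\right) 2166\right) = 3 i \sqrt{2} \left(-10754190\right) = - 32262570 i \sqrt{2}$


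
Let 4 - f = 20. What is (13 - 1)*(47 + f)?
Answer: 372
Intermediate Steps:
f = -16 (f = 4 - 1*20 = 4 - 20 = -16)
(13 - 1)*(47 + f) = (13 - 1)*(47 - 16) = 12*31 = 372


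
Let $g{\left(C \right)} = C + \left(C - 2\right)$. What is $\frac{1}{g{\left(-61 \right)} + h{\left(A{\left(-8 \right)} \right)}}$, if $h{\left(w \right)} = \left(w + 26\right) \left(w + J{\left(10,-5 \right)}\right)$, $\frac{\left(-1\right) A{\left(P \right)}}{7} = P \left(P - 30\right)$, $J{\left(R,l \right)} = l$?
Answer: $\frac{1}{4483442} \approx 2.2304 \cdot 10^{-7}$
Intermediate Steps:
$A{\left(P \right)} = - 7 P \left(-30 + P\right)$ ($A{\left(P \right)} = - 7 P \left(P - 30\right) = - 7 P \left(-30 + P\right)$)
$g{\left(C \right)} = -2 + 2 C$ ($g{\left(C \right)} = C + \left(-2 + C\right) = -2 + 2 C$)
$h{\left(w \right)} = \left(-5 + w\right) \left(26 + w\right)$ ($h{\left(w \right)} = \left(w + 26\right) \left(w - 5\right) = \left(26 + w\right) \left(-5 + w\right) = \left(-5 + w\right) \left(26 + w\right)$)
$\frac{1}{g{\left(-61 \right)} + h{\left(A{\left(-8 \right)} \right)}} = \frac{1}{\left(-2 + 2 \left(-61\right)\right) + \left(-130 + \left(7 \left(-8\right) \left(30 - -8\right)\right)^{2} + 21 \cdot 7 \left(-8\right) \left(30 - -8\right)\right)} = \frac{1}{\left(-2 - 122\right) + \left(-130 + \left(7 \left(-8\right) \left(30 + 8\right)\right)^{2} + 21 \cdot 7 \left(-8\right) \left(30 + 8\right)\right)} = \frac{1}{-124 + \left(-130 + \left(7 \left(-8\right) 38\right)^{2} + 21 \cdot 7 \left(-8\right) 38\right)} = \frac{1}{-124 + \left(-130 + \left(-2128\right)^{2} + 21 \left(-2128\right)\right)} = \frac{1}{-124 - -4483566} = \frac{1}{-124 + 4483566} = \frac{1}{4483442}$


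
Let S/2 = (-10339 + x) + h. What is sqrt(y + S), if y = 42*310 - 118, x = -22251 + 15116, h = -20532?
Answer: I*sqrt(63110) ≈ 251.22*I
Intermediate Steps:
x = -7135
S = -76012 (S = 2*((-10339 - 7135) - 20532) = 2*(-17474 - 20532) = 2*(-38006) = -76012)
y = 12902 (y = 13020 - 118 = 12902)
sqrt(y + S) = sqrt(12902 - 76012) = sqrt(-63110) = I*sqrt(63110)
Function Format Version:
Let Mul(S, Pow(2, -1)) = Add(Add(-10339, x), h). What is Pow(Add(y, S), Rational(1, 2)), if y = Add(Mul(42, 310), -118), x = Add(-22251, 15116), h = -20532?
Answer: Mul(I, Pow(63110, Rational(1, 2))) ≈ Mul(251.22, I)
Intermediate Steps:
x = -7135
S = -76012 (S = Mul(2, Add(Add(-10339, -7135), -20532)) = Mul(2, Add(-17474, -20532)) = Mul(2, -38006) = -76012)
y = 12902 (y = Add(13020, -118) = 12902)
Pow(Add(y, S), Rational(1, 2)) = Pow(Add(12902, -76012), Rational(1, 2)) = Pow(-63110, Rational(1, 2)) = Mul(I, Pow(63110, Rational(1, 2)))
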